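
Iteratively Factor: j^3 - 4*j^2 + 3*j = (j - 1)*(j^2 - 3*j) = (j - 3)*(j - 1)*(j)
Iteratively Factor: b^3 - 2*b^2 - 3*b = (b - 3)*(b^2 + b) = b*(b - 3)*(b + 1)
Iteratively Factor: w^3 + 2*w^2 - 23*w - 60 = (w + 4)*(w^2 - 2*w - 15) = (w - 5)*(w + 4)*(w + 3)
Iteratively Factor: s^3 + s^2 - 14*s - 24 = (s + 2)*(s^2 - s - 12) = (s + 2)*(s + 3)*(s - 4)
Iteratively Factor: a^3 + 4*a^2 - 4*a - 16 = (a + 4)*(a^2 - 4) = (a + 2)*(a + 4)*(a - 2)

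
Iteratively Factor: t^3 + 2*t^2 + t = (t + 1)*(t^2 + t) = (t + 1)^2*(t)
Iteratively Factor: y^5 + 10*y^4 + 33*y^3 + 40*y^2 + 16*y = (y + 4)*(y^4 + 6*y^3 + 9*y^2 + 4*y) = (y + 1)*(y + 4)*(y^3 + 5*y^2 + 4*y) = (y + 1)^2*(y + 4)*(y^2 + 4*y) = y*(y + 1)^2*(y + 4)*(y + 4)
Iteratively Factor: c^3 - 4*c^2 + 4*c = (c - 2)*(c^2 - 2*c) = (c - 2)^2*(c)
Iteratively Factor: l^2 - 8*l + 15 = (l - 3)*(l - 5)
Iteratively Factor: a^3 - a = (a - 1)*(a^2 + a) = a*(a - 1)*(a + 1)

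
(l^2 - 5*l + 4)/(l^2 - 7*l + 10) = (l^2 - 5*l + 4)/(l^2 - 7*l + 10)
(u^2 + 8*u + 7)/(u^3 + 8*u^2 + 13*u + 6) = (u + 7)/(u^2 + 7*u + 6)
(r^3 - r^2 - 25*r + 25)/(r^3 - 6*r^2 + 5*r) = (r + 5)/r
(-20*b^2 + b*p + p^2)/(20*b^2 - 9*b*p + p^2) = (5*b + p)/(-5*b + p)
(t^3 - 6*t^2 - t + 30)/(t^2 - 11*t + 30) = (t^2 - t - 6)/(t - 6)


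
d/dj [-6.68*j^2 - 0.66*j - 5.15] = -13.36*j - 0.66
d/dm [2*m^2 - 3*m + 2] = 4*m - 3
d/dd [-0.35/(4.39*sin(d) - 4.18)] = 1.5365*cos(d)/(4.39*sin(d) - 4.18)^2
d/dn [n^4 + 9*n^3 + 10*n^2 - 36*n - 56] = 4*n^3 + 27*n^2 + 20*n - 36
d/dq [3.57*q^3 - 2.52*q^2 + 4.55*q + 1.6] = 10.71*q^2 - 5.04*q + 4.55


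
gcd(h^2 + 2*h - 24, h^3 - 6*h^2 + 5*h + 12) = h - 4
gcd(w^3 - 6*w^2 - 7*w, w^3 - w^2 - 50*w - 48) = w + 1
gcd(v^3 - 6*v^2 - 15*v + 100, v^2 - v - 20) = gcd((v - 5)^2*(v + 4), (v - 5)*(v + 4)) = v^2 - v - 20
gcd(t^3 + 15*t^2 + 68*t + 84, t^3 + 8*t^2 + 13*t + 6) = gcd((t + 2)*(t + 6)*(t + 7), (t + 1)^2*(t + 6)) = t + 6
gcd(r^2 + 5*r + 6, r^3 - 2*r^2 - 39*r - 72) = r + 3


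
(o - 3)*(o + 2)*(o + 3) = o^3 + 2*o^2 - 9*o - 18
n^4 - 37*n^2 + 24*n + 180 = (n - 5)*(n - 3)*(n + 2)*(n + 6)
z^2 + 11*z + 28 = (z + 4)*(z + 7)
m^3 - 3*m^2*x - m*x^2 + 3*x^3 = (m - 3*x)*(m - x)*(m + x)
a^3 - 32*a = a*(a - 4*sqrt(2))*(a + 4*sqrt(2))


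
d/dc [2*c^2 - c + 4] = 4*c - 1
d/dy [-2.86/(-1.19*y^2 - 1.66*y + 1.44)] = (-6.8068*y - 4.7476)/(1.19*y^2 + 1.66*y - 1.44)^2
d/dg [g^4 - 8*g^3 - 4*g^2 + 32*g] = 4*g^3 - 24*g^2 - 8*g + 32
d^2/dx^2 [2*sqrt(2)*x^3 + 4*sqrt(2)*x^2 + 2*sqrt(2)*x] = sqrt(2)*(12*x + 8)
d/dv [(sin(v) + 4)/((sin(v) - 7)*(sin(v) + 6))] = (-8*sin(v) + cos(v)^2 - 39)*cos(v)/((sin(v) - 7)^2*(sin(v) + 6)^2)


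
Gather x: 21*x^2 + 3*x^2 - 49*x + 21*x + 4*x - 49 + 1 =24*x^2 - 24*x - 48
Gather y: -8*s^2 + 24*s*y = -8*s^2 + 24*s*y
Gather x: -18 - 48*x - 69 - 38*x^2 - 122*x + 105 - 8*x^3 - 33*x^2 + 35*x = -8*x^3 - 71*x^2 - 135*x + 18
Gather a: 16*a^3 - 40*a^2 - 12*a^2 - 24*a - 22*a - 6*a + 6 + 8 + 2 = 16*a^3 - 52*a^2 - 52*a + 16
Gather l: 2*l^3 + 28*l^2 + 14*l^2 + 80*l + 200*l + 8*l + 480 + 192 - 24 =2*l^3 + 42*l^2 + 288*l + 648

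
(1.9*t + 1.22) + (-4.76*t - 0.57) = 0.65 - 2.86*t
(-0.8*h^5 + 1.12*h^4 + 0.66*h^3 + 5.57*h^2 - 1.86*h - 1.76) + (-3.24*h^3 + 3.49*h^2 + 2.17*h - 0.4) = -0.8*h^5 + 1.12*h^4 - 2.58*h^3 + 9.06*h^2 + 0.31*h - 2.16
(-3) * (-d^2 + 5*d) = 3*d^2 - 15*d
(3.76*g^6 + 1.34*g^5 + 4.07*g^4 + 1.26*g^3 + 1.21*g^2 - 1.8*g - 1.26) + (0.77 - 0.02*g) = 3.76*g^6 + 1.34*g^5 + 4.07*g^4 + 1.26*g^3 + 1.21*g^2 - 1.82*g - 0.49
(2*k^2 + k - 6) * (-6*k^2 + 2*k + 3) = -12*k^4 - 2*k^3 + 44*k^2 - 9*k - 18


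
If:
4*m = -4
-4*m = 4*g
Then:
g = 1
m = -1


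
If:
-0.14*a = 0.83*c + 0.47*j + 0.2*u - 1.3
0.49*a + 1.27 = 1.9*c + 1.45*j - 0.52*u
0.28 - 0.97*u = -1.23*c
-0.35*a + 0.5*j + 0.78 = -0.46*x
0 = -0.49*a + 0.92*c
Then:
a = 1.18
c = 0.63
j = 0.84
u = 1.09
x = -1.71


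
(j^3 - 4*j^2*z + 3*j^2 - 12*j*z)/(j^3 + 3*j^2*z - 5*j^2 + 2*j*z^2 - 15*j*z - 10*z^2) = j*(j^2 - 4*j*z + 3*j - 12*z)/(j^3 + 3*j^2*z - 5*j^2 + 2*j*z^2 - 15*j*z - 10*z^2)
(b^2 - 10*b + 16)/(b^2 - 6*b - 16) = (b - 2)/(b + 2)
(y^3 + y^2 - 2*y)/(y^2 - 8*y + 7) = y*(y + 2)/(y - 7)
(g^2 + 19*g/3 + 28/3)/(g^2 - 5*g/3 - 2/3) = (3*g^2 + 19*g + 28)/(3*g^2 - 5*g - 2)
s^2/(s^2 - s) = s/(s - 1)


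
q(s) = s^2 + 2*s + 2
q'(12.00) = 26.00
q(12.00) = 170.00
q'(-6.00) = -10.00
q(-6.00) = 26.00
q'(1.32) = 4.64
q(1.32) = 6.38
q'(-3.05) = -4.10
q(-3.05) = 5.20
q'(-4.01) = -6.02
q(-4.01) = 10.06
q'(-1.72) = -1.44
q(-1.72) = 1.52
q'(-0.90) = 0.20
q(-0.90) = 1.01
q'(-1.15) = -0.30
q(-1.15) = 1.02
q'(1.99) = 5.98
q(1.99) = 9.94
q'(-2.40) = -2.80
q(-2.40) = 2.96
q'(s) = 2*s + 2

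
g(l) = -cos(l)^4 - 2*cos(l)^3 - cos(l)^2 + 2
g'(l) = 4*sin(l)*cos(l)^3 + 6*sin(l)*cos(l)^2 + 2*sin(l)*cos(l)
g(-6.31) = -2.00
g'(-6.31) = -0.32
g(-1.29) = 1.87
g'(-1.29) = -1.06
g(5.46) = 0.70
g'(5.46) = -3.95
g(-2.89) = 2.00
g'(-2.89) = -0.01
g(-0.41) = -1.09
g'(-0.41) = -3.97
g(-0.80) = 0.60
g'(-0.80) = -4.06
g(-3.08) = 2.00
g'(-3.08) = -0.00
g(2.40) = 1.96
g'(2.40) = 0.12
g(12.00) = -0.42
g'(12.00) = -4.49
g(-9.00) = 1.99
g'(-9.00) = -0.05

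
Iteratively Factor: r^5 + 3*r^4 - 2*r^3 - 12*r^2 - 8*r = (r + 2)*(r^4 + r^3 - 4*r^2 - 4*r) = r*(r + 2)*(r^3 + r^2 - 4*r - 4) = r*(r - 2)*(r + 2)*(r^2 + 3*r + 2) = r*(r - 2)*(r + 1)*(r + 2)*(r + 2)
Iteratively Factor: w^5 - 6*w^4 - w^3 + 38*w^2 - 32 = (w - 1)*(w^4 - 5*w^3 - 6*w^2 + 32*w + 32) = (w - 4)*(w - 1)*(w^3 - w^2 - 10*w - 8) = (w - 4)*(w - 1)*(w + 2)*(w^2 - 3*w - 4) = (w - 4)^2*(w - 1)*(w + 2)*(w + 1)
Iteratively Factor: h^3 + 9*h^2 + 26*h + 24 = (h + 2)*(h^2 + 7*h + 12) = (h + 2)*(h + 3)*(h + 4)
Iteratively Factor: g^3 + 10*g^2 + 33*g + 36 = (g + 3)*(g^2 + 7*g + 12) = (g + 3)*(g + 4)*(g + 3)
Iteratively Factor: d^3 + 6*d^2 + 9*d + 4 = (d + 1)*(d^2 + 5*d + 4) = (d + 1)^2*(d + 4)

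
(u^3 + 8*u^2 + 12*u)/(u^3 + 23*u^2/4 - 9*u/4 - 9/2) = 4*u*(u + 2)/(4*u^2 - u - 3)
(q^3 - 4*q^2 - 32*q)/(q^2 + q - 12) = q*(q - 8)/(q - 3)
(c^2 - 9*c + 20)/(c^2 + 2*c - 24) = (c - 5)/(c + 6)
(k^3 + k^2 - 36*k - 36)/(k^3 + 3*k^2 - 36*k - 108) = (k + 1)/(k + 3)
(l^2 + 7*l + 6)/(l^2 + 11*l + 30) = (l + 1)/(l + 5)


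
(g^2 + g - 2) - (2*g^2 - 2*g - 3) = -g^2 + 3*g + 1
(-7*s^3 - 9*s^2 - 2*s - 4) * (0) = 0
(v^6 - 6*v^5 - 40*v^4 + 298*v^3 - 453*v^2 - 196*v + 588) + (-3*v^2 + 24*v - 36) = v^6 - 6*v^5 - 40*v^4 + 298*v^3 - 456*v^2 - 172*v + 552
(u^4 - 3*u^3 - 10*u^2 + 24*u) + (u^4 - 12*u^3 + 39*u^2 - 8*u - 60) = 2*u^4 - 15*u^3 + 29*u^2 + 16*u - 60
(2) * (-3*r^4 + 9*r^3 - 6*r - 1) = -6*r^4 + 18*r^3 - 12*r - 2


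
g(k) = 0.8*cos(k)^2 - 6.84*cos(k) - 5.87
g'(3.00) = 1.19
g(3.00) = 1.69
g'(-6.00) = 1.48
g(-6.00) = -11.70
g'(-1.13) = -5.57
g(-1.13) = -8.64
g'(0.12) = 0.63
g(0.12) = -11.87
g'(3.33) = -1.58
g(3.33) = 1.62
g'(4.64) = -6.94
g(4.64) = -5.37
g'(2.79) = 2.87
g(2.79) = 1.26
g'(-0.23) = -1.20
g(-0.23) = -11.77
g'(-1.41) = -6.50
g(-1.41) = -6.94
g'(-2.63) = -4.03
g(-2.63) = 0.70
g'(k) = -1.6*sin(k)*cos(k) + 6.84*sin(k) = (6.84 - 1.6*cos(k))*sin(k)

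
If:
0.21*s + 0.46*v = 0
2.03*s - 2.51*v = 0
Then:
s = 0.00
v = 0.00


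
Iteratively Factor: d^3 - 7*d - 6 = (d + 2)*(d^2 - 2*d - 3) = (d + 1)*(d + 2)*(d - 3)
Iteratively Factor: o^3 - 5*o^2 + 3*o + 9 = (o + 1)*(o^2 - 6*o + 9) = (o - 3)*(o + 1)*(o - 3)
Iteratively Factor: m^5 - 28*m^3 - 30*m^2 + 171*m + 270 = (m - 5)*(m^4 + 5*m^3 - 3*m^2 - 45*m - 54) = (m - 5)*(m + 3)*(m^3 + 2*m^2 - 9*m - 18) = (m - 5)*(m + 3)^2*(m^2 - m - 6) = (m - 5)*(m + 2)*(m + 3)^2*(m - 3)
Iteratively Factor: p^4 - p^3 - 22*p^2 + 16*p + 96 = (p + 4)*(p^3 - 5*p^2 - 2*p + 24) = (p + 2)*(p + 4)*(p^2 - 7*p + 12) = (p - 3)*(p + 2)*(p + 4)*(p - 4)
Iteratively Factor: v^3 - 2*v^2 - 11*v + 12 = (v - 4)*(v^2 + 2*v - 3) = (v - 4)*(v + 3)*(v - 1)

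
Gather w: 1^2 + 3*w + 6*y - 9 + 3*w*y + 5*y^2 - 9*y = w*(3*y + 3) + 5*y^2 - 3*y - 8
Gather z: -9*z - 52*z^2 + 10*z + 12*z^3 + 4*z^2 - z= 12*z^3 - 48*z^2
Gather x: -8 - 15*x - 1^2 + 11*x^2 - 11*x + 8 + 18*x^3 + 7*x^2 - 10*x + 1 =18*x^3 + 18*x^2 - 36*x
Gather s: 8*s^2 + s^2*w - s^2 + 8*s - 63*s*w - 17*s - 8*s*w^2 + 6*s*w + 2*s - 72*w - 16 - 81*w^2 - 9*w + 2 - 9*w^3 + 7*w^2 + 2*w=s^2*(w + 7) + s*(-8*w^2 - 57*w - 7) - 9*w^3 - 74*w^2 - 79*w - 14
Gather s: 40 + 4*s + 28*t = 4*s + 28*t + 40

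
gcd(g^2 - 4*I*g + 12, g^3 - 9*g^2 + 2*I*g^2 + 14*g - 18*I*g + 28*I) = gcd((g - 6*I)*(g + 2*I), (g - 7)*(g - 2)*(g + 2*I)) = g + 2*I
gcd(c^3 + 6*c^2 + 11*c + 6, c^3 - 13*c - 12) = c^2 + 4*c + 3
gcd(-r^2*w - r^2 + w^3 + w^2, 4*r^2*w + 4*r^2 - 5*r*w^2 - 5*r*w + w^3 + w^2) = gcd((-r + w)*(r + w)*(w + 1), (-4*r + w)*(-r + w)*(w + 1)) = r*w + r - w^2 - w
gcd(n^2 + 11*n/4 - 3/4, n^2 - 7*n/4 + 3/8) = n - 1/4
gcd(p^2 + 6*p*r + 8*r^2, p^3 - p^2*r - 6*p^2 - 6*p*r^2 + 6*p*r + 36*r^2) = p + 2*r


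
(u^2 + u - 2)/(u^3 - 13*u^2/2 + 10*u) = 2*(u^2 + u - 2)/(u*(2*u^2 - 13*u + 20))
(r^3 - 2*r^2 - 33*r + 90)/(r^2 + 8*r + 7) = (r^3 - 2*r^2 - 33*r + 90)/(r^2 + 8*r + 7)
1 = 1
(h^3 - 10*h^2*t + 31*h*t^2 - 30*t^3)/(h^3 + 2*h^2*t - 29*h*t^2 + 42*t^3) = (h - 5*t)/(h + 7*t)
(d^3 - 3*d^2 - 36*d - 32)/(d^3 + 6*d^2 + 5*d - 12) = (d^2 - 7*d - 8)/(d^2 + 2*d - 3)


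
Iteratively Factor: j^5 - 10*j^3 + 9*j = (j + 1)*(j^4 - j^3 - 9*j^2 + 9*j) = (j - 3)*(j + 1)*(j^3 + 2*j^2 - 3*j) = (j - 3)*(j + 1)*(j + 3)*(j^2 - j) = j*(j - 3)*(j + 1)*(j + 3)*(j - 1)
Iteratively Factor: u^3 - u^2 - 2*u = (u - 2)*(u^2 + u) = u*(u - 2)*(u + 1)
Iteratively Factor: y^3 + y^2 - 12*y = (y)*(y^2 + y - 12) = y*(y - 3)*(y + 4)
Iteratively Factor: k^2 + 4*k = (k)*(k + 4)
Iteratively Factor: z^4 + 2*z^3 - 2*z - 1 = (z + 1)*(z^3 + z^2 - z - 1) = (z - 1)*(z + 1)*(z^2 + 2*z + 1) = (z - 1)*(z + 1)^2*(z + 1)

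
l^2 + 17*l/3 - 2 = (l - 1/3)*(l + 6)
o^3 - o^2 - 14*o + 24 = (o - 3)*(o - 2)*(o + 4)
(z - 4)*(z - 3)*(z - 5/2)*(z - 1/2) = z^4 - 10*z^3 + 137*z^2/4 - 179*z/4 + 15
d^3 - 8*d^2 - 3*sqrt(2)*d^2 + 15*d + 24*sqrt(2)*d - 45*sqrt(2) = (d - 5)*(d - 3)*(d - 3*sqrt(2))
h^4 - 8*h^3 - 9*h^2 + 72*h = h*(h - 8)*(h - 3)*(h + 3)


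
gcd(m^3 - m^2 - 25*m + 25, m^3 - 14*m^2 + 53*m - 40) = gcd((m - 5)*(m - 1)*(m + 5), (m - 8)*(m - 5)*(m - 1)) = m^2 - 6*m + 5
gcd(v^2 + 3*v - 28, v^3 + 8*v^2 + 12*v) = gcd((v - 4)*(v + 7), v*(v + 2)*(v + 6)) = 1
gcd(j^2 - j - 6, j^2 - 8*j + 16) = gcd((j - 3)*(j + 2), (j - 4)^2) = 1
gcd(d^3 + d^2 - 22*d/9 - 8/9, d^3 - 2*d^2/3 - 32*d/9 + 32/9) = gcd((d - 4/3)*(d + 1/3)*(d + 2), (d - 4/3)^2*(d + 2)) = d^2 + 2*d/3 - 8/3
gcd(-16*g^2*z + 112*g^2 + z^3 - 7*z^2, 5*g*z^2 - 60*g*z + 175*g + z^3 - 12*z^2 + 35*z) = z - 7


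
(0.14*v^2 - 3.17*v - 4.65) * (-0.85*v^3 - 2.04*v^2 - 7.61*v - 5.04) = -0.119*v^5 + 2.4089*v^4 + 9.3539*v^3 + 32.9041*v^2 + 51.3633*v + 23.436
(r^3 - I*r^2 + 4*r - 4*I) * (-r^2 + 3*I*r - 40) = -r^5 + 4*I*r^4 - 41*r^3 + 56*I*r^2 - 148*r + 160*I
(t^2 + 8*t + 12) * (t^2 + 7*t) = t^4 + 15*t^3 + 68*t^2 + 84*t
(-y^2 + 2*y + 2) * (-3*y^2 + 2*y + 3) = 3*y^4 - 8*y^3 - 5*y^2 + 10*y + 6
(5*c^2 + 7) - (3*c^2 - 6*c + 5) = 2*c^2 + 6*c + 2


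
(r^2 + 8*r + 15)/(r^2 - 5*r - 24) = (r + 5)/(r - 8)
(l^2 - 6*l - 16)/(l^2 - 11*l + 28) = (l^2 - 6*l - 16)/(l^2 - 11*l + 28)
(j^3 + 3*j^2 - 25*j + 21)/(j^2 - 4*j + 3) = j + 7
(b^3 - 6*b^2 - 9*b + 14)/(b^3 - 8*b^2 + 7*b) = (b + 2)/b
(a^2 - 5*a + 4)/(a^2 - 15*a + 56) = (a^2 - 5*a + 4)/(a^2 - 15*a + 56)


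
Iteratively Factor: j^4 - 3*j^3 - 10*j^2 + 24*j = (j - 2)*(j^3 - j^2 - 12*j) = (j - 4)*(j - 2)*(j^2 + 3*j) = (j - 4)*(j - 2)*(j + 3)*(j)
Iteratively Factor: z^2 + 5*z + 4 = (z + 4)*(z + 1)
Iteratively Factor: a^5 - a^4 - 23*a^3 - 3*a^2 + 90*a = (a - 5)*(a^4 + 4*a^3 - 3*a^2 - 18*a) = (a - 5)*(a - 2)*(a^3 + 6*a^2 + 9*a) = a*(a - 5)*(a - 2)*(a^2 + 6*a + 9) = a*(a - 5)*(a - 2)*(a + 3)*(a + 3)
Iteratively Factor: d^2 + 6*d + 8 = (d + 2)*(d + 4)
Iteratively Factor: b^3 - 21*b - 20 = (b + 4)*(b^2 - 4*b - 5) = (b - 5)*(b + 4)*(b + 1)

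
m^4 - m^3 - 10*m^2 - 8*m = m*(m - 4)*(m + 1)*(m + 2)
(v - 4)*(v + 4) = v^2 - 16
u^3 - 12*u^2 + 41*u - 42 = (u - 7)*(u - 3)*(u - 2)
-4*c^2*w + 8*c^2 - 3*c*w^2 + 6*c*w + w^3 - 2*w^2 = (-4*c + w)*(c + w)*(w - 2)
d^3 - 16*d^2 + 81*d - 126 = (d - 7)*(d - 6)*(d - 3)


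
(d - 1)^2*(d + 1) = d^3 - d^2 - d + 1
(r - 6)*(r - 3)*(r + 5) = r^3 - 4*r^2 - 27*r + 90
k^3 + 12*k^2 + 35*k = k*(k + 5)*(k + 7)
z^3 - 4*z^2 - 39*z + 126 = (z - 7)*(z - 3)*(z + 6)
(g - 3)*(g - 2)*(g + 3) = g^3 - 2*g^2 - 9*g + 18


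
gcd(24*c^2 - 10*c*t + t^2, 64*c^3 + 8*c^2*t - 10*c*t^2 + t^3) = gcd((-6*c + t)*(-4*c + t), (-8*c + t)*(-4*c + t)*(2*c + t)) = -4*c + t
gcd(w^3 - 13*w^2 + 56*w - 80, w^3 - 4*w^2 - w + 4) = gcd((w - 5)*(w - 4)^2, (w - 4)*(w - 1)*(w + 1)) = w - 4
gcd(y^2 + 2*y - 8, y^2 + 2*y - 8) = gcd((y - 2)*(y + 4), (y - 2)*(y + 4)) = y^2 + 2*y - 8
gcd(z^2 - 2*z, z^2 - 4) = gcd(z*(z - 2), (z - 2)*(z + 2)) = z - 2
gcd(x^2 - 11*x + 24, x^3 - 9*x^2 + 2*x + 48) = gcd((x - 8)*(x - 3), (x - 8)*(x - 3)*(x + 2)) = x^2 - 11*x + 24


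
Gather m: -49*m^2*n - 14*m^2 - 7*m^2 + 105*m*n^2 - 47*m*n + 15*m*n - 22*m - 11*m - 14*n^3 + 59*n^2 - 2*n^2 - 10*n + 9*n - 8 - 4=m^2*(-49*n - 21) + m*(105*n^2 - 32*n - 33) - 14*n^3 + 57*n^2 - n - 12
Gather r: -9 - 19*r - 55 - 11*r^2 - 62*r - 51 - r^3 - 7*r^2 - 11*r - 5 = -r^3 - 18*r^2 - 92*r - 120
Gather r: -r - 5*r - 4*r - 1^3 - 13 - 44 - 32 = -10*r - 90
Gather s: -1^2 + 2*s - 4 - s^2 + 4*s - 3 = -s^2 + 6*s - 8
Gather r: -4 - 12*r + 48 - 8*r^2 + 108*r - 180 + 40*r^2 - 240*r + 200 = 32*r^2 - 144*r + 64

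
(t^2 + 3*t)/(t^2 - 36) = t*(t + 3)/(t^2 - 36)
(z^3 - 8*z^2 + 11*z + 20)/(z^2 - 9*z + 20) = z + 1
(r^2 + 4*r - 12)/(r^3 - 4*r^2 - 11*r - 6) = (-r^2 - 4*r + 12)/(-r^3 + 4*r^2 + 11*r + 6)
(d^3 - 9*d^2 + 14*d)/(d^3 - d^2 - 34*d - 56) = d*(d - 2)/(d^2 + 6*d + 8)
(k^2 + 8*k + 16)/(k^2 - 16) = (k + 4)/(k - 4)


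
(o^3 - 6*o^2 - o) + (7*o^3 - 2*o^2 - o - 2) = 8*o^3 - 8*o^2 - 2*o - 2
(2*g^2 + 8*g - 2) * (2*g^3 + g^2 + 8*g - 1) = 4*g^5 + 18*g^4 + 20*g^3 + 60*g^2 - 24*g + 2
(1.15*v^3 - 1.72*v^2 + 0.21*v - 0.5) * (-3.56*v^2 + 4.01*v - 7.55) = -4.094*v^5 + 10.7347*v^4 - 16.3273*v^3 + 15.6081*v^2 - 3.5905*v + 3.775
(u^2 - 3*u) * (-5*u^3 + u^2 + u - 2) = -5*u^5 + 16*u^4 - 2*u^3 - 5*u^2 + 6*u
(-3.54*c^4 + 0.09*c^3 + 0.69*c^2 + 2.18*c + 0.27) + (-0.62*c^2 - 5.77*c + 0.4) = -3.54*c^4 + 0.09*c^3 + 0.07*c^2 - 3.59*c + 0.67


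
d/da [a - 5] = 1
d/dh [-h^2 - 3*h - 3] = -2*h - 3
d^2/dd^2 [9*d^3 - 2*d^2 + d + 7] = 54*d - 4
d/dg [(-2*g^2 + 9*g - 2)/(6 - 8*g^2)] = (36*g^2 - 28*g + 27)/(2*(16*g^4 - 24*g^2 + 9))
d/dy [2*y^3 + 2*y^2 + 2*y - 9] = 6*y^2 + 4*y + 2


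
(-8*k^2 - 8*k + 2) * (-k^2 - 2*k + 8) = 8*k^4 + 24*k^3 - 50*k^2 - 68*k + 16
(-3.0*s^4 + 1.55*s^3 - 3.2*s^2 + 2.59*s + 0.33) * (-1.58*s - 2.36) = 4.74*s^5 + 4.631*s^4 + 1.398*s^3 + 3.4598*s^2 - 6.6338*s - 0.7788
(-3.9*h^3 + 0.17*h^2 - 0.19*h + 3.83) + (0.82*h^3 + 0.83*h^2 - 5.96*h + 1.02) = -3.08*h^3 + 1.0*h^2 - 6.15*h + 4.85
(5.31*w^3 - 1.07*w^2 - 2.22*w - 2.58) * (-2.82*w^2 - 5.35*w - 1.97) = -14.9742*w^5 - 25.3911*w^4 + 1.5242*w^3 + 21.2605*w^2 + 18.1764*w + 5.0826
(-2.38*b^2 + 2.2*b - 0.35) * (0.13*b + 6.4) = -0.3094*b^3 - 14.946*b^2 + 14.0345*b - 2.24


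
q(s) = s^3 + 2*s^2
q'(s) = 3*s^2 + 4*s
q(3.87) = 87.91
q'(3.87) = 60.41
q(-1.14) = 1.12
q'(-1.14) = -0.66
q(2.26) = 21.76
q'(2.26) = 24.36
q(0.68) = 1.24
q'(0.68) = 4.11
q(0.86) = 2.12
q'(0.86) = 5.66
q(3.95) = 92.83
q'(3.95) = 62.61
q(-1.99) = 0.04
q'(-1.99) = 3.92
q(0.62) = 1.01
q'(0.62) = 3.63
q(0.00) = 0.00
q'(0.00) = 0.00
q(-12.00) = -1440.00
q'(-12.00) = 384.00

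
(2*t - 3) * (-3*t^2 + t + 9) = -6*t^3 + 11*t^2 + 15*t - 27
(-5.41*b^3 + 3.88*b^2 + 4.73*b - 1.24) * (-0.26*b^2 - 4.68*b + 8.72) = 1.4066*b^5 + 24.31*b^4 - 66.5634*b^3 + 12.0196*b^2 + 47.0488*b - 10.8128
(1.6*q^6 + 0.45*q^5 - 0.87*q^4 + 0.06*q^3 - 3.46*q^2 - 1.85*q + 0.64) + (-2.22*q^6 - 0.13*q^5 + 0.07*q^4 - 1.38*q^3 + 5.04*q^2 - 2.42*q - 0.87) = -0.62*q^6 + 0.32*q^5 - 0.8*q^4 - 1.32*q^3 + 1.58*q^2 - 4.27*q - 0.23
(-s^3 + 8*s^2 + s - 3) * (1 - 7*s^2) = 7*s^5 - 56*s^4 - 8*s^3 + 29*s^2 + s - 3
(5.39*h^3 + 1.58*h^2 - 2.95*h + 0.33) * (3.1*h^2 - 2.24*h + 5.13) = 16.709*h^5 - 7.1756*h^4 + 14.9665*h^3 + 15.7364*h^2 - 15.8727*h + 1.6929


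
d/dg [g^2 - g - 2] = 2*g - 1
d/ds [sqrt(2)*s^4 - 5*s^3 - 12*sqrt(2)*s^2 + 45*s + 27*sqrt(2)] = 4*sqrt(2)*s^3 - 15*s^2 - 24*sqrt(2)*s + 45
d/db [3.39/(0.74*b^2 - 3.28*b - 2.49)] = (11.1192 - 5.0172*b)/(-0.74*b^2 + 3.28*b + 2.49)^2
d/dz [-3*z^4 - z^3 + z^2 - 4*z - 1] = -12*z^3 - 3*z^2 + 2*z - 4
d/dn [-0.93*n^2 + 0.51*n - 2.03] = 0.51 - 1.86*n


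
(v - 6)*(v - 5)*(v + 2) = v^3 - 9*v^2 + 8*v + 60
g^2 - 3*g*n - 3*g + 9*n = (g - 3)*(g - 3*n)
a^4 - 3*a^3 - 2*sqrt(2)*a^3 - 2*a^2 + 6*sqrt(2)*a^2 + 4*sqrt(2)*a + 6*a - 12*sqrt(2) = (a - 3)*(a - 2*sqrt(2))*(a - sqrt(2))*(a + sqrt(2))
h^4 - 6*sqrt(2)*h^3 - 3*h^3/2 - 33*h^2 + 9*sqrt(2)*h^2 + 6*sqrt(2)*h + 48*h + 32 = (h - 2)*(h + 1/2)*(h - 8*sqrt(2))*(h + 2*sqrt(2))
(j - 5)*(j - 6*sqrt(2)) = j^2 - 6*sqrt(2)*j - 5*j + 30*sqrt(2)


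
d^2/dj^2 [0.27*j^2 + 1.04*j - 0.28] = 0.540000000000000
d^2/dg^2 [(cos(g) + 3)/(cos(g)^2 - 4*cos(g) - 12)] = (-16*(1 - cos(g)^2)^2 - cos(g)^5 - 34*cos(g)^3 - 158*cos(g)^2 + 88)/((cos(g) - 6)^3*(cos(g) + 2)^3)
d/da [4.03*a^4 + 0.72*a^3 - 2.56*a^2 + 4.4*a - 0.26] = 16.12*a^3 + 2.16*a^2 - 5.12*a + 4.4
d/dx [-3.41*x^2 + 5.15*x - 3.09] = 5.15 - 6.82*x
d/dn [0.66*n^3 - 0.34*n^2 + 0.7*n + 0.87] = 1.98*n^2 - 0.68*n + 0.7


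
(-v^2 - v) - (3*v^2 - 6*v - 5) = -4*v^2 + 5*v + 5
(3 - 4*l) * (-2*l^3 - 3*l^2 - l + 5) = 8*l^4 + 6*l^3 - 5*l^2 - 23*l + 15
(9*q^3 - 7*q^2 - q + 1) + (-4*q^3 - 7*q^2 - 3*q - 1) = 5*q^3 - 14*q^2 - 4*q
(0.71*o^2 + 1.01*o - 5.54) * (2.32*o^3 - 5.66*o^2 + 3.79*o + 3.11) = 1.6472*o^5 - 1.6754*o^4 - 15.8785*o^3 + 37.3924*o^2 - 17.8555*o - 17.2294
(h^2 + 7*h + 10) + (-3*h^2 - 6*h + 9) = -2*h^2 + h + 19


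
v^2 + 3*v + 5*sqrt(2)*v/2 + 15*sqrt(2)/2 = (v + 3)*(v + 5*sqrt(2)/2)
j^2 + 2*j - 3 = (j - 1)*(j + 3)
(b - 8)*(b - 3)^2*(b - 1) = b^4 - 15*b^3 + 71*b^2 - 129*b + 72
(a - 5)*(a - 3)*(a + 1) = a^3 - 7*a^2 + 7*a + 15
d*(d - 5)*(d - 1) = d^3 - 6*d^2 + 5*d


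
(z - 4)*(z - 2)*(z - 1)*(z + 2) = z^4 - 5*z^3 + 20*z - 16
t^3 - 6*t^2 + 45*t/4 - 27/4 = (t - 3)*(t - 3/2)^2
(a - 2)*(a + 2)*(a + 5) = a^3 + 5*a^2 - 4*a - 20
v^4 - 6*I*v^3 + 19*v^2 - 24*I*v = v*(v - 8*I)*(v - I)*(v + 3*I)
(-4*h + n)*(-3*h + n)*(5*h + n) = 60*h^3 - 23*h^2*n - 2*h*n^2 + n^3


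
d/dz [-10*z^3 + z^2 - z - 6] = -30*z^2 + 2*z - 1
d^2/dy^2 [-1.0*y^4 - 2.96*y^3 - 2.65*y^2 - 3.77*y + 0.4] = -12.0*y^2 - 17.76*y - 5.3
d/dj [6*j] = 6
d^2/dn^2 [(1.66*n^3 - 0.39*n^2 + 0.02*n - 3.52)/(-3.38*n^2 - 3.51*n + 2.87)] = (-5.6843418860808e-14*n^5 - 8.5265128291212e-14*n^4 - 82.819464*n^3 + 364.316784*n^2 + 167.35986*n + 161.047562)/(38.614472*n^6 + 120.298932*n^5 + 26.56173*n^4 - 161.051085*n^3 - 22.553895*n^2 + 86.734557*n - 23.639903)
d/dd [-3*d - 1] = -3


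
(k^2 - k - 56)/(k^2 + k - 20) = (k^2 - k - 56)/(k^2 + k - 20)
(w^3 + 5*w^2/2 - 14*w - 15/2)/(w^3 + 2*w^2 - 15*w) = (w + 1/2)/w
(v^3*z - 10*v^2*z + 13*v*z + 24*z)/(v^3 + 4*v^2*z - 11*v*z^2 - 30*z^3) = z*(v^3 - 10*v^2 + 13*v + 24)/(v^3 + 4*v^2*z - 11*v*z^2 - 30*z^3)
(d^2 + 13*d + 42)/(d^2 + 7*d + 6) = (d + 7)/(d + 1)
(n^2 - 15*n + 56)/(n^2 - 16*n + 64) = (n - 7)/(n - 8)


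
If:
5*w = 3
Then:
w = 3/5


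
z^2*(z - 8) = z^3 - 8*z^2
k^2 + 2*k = k*(k + 2)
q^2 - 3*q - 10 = (q - 5)*(q + 2)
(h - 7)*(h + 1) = h^2 - 6*h - 7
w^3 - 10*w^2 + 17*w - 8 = (w - 8)*(w - 1)^2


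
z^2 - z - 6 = (z - 3)*(z + 2)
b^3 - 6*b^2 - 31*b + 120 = (b - 8)*(b - 3)*(b + 5)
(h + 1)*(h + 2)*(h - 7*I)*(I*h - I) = I*h^4 + 7*h^3 + 2*I*h^3 + 14*h^2 - I*h^2 - 7*h - 2*I*h - 14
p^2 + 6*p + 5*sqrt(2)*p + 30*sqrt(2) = (p + 6)*(p + 5*sqrt(2))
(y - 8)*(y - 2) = y^2 - 10*y + 16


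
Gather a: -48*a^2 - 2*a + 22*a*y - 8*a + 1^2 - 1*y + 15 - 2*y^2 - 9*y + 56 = -48*a^2 + a*(22*y - 10) - 2*y^2 - 10*y + 72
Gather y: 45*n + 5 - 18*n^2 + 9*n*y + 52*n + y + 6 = -18*n^2 + 97*n + y*(9*n + 1) + 11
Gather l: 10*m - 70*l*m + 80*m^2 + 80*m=-70*l*m + 80*m^2 + 90*m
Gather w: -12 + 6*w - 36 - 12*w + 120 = 72 - 6*w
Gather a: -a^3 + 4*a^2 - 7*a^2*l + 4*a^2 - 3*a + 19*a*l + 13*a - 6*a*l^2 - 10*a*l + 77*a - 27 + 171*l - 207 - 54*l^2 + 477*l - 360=-a^3 + a^2*(8 - 7*l) + a*(-6*l^2 + 9*l + 87) - 54*l^2 + 648*l - 594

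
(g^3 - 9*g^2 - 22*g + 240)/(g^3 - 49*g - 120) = (g - 6)/(g + 3)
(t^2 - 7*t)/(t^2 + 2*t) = (t - 7)/(t + 2)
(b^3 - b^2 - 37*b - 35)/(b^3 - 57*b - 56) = (b^2 - 2*b - 35)/(b^2 - b - 56)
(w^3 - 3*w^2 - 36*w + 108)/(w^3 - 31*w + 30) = (w^2 - 9*w + 18)/(w^2 - 6*w + 5)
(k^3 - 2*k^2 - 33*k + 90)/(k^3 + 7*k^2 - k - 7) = (k^3 - 2*k^2 - 33*k + 90)/(k^3 + 7*k^2 - k - 7)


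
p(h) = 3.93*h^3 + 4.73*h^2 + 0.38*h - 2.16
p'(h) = 11.79*h^2 + 9.46*h + 0.38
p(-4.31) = -230.58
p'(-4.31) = 178.62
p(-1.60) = -6.76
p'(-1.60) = 15.43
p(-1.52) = -5.61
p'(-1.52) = 13.24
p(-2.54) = -37.01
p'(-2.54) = 52.42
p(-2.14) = -19.83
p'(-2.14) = 34.13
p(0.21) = -1.84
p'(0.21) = 2.89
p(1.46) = 20.71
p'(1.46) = 39.32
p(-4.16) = -204.81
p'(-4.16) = 165.06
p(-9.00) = -2487.42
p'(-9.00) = 870.23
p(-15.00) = -12207.36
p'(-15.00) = 2511.23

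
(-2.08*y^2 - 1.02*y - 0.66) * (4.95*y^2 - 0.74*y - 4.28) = -10.296*y^4 - 3.5098*y^3 + 6.3902*y^2 + 4.854*y + 2.8248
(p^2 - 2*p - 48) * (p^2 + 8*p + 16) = p^4 + 6*p^3 - 48*p^2 - 416*p - 768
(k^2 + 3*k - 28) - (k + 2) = k^2 + 2*k - 30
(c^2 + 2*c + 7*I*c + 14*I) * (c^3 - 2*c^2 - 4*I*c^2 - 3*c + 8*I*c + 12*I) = c^5 + 3*I*c^4 + 21*c^3 - 6*c^2 - 21*I*c^2 - 196*c - 18*I*c - 168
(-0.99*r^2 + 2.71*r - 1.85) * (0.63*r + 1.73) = -0.6237*r^3 - 0.00539999999999985*r^2 + 3.5228*r - 3.2005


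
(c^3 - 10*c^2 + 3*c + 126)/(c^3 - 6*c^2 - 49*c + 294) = (c + 3)/(c + 7)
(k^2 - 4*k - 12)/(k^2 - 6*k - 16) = (k - 6)/(k - 8)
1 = 1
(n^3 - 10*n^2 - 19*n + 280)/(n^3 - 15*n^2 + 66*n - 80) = (n^2 - 2*n - 35)/(n^2 - 7*n + 10)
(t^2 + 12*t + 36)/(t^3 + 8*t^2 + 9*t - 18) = (t + 6)/(t^2 + 2*t - 3)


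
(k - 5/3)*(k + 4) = k^2 + 7*k/3 - 20/3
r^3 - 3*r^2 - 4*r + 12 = (r - 3)*(r - 2)*(r + 2)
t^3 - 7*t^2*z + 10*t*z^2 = t*(t - 5*z)*(t - 2*z)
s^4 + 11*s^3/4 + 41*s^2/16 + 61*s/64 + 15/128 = (s + 1/4)*(s + 1/2)*(s + 3/4)*(s + 5/4)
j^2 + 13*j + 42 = (j + 6)*(j + 7)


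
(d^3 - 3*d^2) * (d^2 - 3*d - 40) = d^5 - 6*d^4 - 31*d^3 + 120*d^2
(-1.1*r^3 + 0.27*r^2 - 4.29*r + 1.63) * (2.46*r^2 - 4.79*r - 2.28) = -2.706*r^5 + 5.9332*r^4 - 9.3387*r^3 + 23.9433*r^2 + 1.9735*r - 3.7164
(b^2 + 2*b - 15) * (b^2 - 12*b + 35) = b^4 - 10*b^3 - 4*b^2 + 250*b - 525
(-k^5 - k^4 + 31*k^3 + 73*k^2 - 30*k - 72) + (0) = -k^5 - k^4 + 31*k^3 + 73*k^2 - 30*k - 72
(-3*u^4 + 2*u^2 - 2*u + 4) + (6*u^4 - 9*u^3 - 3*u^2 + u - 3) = 3*u^4 - 9*u^3 - u^2 - u + 1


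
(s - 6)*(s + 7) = s^2 + s - 42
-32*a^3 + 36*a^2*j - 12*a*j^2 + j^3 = (-8*a + j)*(-2*a + j)^2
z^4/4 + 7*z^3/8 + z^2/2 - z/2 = z*(z/4 + 1/2)*(z - 1/2)*(z + 2)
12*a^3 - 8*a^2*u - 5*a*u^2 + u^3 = (-6*a + u)*(-a + u)*(2*a + u)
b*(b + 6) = b^2 + 6*b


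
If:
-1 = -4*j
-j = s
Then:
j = 1/4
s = -1/4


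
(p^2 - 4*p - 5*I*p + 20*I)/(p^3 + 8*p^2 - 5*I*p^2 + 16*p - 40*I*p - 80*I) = (p - 4)/(p^2 + 8*p + 16)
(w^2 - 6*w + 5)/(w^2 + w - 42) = (w^2 - 6*w + 5)/(w^2 + w - 42)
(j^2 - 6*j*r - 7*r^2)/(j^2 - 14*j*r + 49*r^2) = (-j - r)/(-j + 7*r)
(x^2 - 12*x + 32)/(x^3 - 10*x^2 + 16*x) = (x - 4)/(x*(x - 2))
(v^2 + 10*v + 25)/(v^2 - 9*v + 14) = (v^2 + 10*v + 25)/(v^2 - 9*v + 14)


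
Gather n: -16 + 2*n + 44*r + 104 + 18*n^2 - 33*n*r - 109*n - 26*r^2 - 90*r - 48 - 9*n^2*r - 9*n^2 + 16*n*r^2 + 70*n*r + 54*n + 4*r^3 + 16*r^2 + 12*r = n^2*(9 - 9*r) + n*(16*r^2 + 37*r - 53) + 4*r^3 - 10*r^2 - 34*r + 40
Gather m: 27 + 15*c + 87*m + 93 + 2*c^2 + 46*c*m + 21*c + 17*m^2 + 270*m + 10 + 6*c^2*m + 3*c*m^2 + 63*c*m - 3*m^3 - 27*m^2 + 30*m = 2*c^2 + 36*c - 3*m^3 + m^2*(3*c - 10) + m*(6*c^2 + 109*c + 387) + 130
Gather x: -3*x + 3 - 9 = -3*x - 6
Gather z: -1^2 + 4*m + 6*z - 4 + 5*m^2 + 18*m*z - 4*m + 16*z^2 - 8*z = 5*m^2 + 16*z^2 + z*(18*m - 2) - 5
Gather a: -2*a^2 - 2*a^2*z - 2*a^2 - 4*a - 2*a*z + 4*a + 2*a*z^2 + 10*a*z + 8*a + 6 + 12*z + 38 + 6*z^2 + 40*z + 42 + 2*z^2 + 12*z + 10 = a^2*(-2*z - 4) + a*(2*z^2 + 8*z + 8) + 8*z^2 + 64*z + 96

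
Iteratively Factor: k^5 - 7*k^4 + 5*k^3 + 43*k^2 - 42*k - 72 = (k + 1)*(k^4 - 8*k^3 + 13*k^2 + 30*k - 72) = (k - 4)*(k + 1)*(k^3 - 4*k^2 - 3*k + 18) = (k - 4)*(k + 1)*(k + 2)*(k^2 - 6*k + 9) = (k - 4)*(k - 3)*(k + 1)*(k + 2)*(k - 3)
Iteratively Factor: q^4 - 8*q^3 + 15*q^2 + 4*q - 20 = (q - 5)*(q^3 - 3*q^2 + 4) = (q - 5)*(q - 2)*(q^2 - q - 2) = (q - 5)*(q - 2)^2*(q + 1)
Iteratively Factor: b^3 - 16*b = (b)*(b^2 - 16) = b*(b + 4)*(b - 4)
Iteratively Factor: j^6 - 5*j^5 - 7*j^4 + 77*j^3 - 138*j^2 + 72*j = (j - 2)*(j^5 - 3*j^4 - 13*j^3 + 51*j^2 - 36*j) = (j - 3)*(j - 2)*(j^4 - 13*j^2 + 12*j) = (j - 3)^2*(j - 2)*(j^3 + 3*j^2 - 4*j) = (j - 3)^2*(j - 2)*(j - 1)*(j^2 + 4*j) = (j - 3)^2*(j - 2)*(j - 1)*(j + 4)*(j)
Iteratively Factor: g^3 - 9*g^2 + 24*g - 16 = (g - 1)*(g^2 - 8*g + 16) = (g - 4)*(g - 1)*(g - 4)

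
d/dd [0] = 0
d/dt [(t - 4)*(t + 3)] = 2*t - 1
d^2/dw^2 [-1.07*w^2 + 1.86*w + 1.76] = -2.14000000000000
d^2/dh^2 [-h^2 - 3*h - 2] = -2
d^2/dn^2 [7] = 0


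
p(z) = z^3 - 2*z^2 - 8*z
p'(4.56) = 36.14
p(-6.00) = -240.00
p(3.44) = -10.48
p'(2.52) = 0.97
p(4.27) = 7.23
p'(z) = 3*z^2 - 4*z - 8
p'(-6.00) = 124.00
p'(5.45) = 59.31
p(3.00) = -15.00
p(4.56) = 16.75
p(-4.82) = -119.88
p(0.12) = -0.99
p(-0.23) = 1.72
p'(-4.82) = 80.98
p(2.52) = -16.86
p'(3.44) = 13.74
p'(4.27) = 29.62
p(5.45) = 58.87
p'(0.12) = -8.44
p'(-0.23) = -6.92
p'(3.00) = 7.00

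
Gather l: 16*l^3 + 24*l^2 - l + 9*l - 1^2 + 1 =16*l^3 + 24*l^2 + 8*l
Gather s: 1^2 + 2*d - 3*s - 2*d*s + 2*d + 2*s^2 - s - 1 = 4*d + 2*s^2 + s*(-2*d - 4)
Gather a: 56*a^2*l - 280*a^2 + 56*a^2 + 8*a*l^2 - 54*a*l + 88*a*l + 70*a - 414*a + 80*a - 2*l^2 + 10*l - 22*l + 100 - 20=a^2*(56*l - 224) + a*(8*l^2 + 34*l - 264) - 2*l^2 - 12*l + 80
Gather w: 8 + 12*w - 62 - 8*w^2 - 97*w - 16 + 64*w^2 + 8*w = 56*w^2 - 77*w - 70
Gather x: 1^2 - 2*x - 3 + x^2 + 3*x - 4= x^2 + x - 6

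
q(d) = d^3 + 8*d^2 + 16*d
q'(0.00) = 16.00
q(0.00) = 0.00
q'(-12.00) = 256.00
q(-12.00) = -768.00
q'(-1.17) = 1.39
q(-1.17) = -9.37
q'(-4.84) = 8.84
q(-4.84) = -3.42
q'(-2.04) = -4.16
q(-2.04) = -7.84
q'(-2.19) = -4.65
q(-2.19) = -7.17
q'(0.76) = 29.89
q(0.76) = 17.22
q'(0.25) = 20.19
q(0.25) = 4.52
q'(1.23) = 40.22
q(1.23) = 33.64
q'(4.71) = 157.91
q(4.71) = 357.32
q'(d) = 3*d^2 + 16*d + 16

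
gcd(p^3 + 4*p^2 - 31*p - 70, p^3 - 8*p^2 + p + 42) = p + 2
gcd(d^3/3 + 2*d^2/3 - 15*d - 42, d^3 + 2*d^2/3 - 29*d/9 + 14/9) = 1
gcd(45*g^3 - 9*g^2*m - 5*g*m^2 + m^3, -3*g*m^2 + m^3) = 3*g - m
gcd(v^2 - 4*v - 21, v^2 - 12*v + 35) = v - 7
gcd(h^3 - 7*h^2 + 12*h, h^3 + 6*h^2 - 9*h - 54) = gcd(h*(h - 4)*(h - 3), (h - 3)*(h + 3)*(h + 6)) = h - 3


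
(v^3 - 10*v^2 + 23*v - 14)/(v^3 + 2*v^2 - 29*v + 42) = (v^2 - 8*v + 7)/(v^2 + 4*v - 21)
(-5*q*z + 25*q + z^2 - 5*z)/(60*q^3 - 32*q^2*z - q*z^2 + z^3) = (z - 5)/(-12*q^2 + 4*q*z + z^2)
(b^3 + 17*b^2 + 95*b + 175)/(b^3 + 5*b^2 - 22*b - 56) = (b^2 + 10*b + 25)/(b^2 - 2*b - 8)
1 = 1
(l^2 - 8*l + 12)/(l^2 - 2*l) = (l - 6)/l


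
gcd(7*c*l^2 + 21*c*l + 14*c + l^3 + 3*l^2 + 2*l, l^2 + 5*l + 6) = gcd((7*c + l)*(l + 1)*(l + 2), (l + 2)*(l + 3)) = l + 2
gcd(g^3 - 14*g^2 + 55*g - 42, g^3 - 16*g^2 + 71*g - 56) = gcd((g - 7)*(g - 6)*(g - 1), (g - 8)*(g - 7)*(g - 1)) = g^2 - 8*g + 7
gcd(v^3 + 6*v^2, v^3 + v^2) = v^2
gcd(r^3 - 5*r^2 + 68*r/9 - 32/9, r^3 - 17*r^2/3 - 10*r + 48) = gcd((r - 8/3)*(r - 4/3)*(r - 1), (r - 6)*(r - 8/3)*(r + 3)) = r - 8/3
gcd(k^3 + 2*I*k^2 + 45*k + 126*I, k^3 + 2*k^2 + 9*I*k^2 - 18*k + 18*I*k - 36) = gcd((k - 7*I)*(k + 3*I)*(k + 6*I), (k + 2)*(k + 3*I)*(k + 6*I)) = k^2 + 9*I*k - 18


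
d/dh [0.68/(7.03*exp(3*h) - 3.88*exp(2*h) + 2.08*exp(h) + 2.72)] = (-14.3412*exp(2*h) + 5.2768*exp(h) - 1.4144)*exp(h)/(7.03*exp(3*h) - 3.88*exp(2*h) + 2.08*exp(h) + 2.72)^2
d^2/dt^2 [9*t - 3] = 0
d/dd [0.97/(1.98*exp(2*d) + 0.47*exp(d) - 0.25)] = (-3.8412*exp(d) - 0.4559)*exp(d)/(1.98*exp(2*d) + 0.47*exp(d) - 0.25)^2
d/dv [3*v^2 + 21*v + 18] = 6*v + 21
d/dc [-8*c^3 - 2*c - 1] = -24*c^2 - 2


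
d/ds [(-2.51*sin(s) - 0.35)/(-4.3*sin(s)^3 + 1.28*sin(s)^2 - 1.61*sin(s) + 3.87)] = (-21.586*sin(s)^3 - 1.3022*sin(s)^2 + 0.896*sin(s) - 10.2772)*cos(s)/(18.49*sin(s)^6 - 11.008*sin(s)^5 + 15.4844*sin(s)^4 - 37.4036*sin(s)^3 + 12.4993*sin(s)^2 - 12.4614*sin(s) + 14.9769)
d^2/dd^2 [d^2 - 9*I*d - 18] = 2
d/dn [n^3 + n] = 3*n^2 + 1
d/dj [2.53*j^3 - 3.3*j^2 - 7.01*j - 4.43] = 7.59*j^2 - 6.6*j - 7.01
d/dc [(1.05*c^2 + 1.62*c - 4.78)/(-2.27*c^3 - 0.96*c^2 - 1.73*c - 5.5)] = (2.3835*c^4 + 7.3548*c^3 - 32.8131*c^2 - 20.7276*c - 17.1794)/(5.1529*c^6 + 4.3584*c^5 + 8.7758*c^4 + 28.2916*c^3 + 13.5529*c^2 + 19.03*c + 30.25)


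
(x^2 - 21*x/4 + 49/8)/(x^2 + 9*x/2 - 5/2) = (8*x^2 - 42*x + 49)/(4*(2*x^2 + 9*x - 5))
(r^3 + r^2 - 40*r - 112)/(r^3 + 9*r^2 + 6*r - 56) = (r^2 - 3*r - 28)/(r^2 + 5*r - 14)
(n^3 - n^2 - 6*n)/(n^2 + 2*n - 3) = n*(n^2 - n - 6)/(n^2 + 2*n - 3)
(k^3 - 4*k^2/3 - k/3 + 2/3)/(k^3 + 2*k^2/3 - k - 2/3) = (k - 1)/(k + 1)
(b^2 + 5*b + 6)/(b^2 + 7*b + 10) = (b + 3)/(b + 5)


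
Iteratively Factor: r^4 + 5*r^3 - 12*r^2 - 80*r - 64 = (r + 4)*(r^3 + r^2 - 16*r - 16) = (r + 4)^2*(r^2 - 3*r - 4) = (r - 4)*(r + 4)^2*(r + 1)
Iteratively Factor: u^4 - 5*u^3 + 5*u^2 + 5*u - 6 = (u - 2)*(u^3 - 3*u^2 - u + 3) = (u - 2)*(u + 1)*(u^2 - 4*u + 3) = (u - 2)*(u - 1)*(u + 1)*(u - 3)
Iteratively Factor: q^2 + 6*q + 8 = (q + 2)*(q + 4)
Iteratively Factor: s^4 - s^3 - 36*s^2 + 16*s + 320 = (s - 4)*(s^3 + 3*s^2 - 24*s - 80) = (s - 4)*(s + 4)*(s^2 - s - 20) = (s - 5)*(s - 4)*(s + 4)*(s + 4)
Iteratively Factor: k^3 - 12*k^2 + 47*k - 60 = (k - 3)*(k^2 - 9*k + 20) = (k - 5)*(k - 3)*(k - 4)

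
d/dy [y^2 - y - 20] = 2*y - 1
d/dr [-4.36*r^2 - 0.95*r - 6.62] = -8.72*r - 0.95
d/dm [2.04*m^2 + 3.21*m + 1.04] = 4.08*m + 3.21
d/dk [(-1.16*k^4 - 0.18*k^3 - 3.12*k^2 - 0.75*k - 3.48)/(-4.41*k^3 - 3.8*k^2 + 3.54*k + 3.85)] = (5.1156*k^6 + 8.816*k^5 - 25.3944*k^4 - 25.7534*k^3 - 62.0142*k^2 - 50.472*k + 9.4317)/(19.4481*k^6 + 33.516*k^5 - 16.7828*k^4 - 60.861*k^3 - 16.7284*k^2 + 27.258*k + 14.8225)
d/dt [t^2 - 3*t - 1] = 2*t - 3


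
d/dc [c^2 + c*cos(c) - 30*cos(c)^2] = -c*sin(c) + 2*c + 30*sin(2*c) + cos(c)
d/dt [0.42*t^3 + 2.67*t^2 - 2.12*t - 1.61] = 1.26*t^2 + 5.34*t - 2.12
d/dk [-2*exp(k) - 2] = -2*exp(k)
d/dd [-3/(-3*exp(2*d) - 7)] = -18*exp(2*d)/(3*exp(2*d) + 7)^2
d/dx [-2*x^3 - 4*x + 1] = -6*x^2 - 4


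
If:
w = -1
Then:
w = -1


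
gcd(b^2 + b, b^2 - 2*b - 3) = b + 1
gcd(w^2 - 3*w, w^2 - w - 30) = 1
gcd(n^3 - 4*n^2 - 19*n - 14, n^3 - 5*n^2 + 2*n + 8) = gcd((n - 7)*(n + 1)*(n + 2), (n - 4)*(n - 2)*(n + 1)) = n + 1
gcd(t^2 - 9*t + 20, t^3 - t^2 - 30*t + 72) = t - 4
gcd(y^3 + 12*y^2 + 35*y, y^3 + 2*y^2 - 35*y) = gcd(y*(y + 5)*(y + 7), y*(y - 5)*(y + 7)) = y^2 + 7*y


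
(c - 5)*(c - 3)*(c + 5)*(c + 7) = c^4 + 4*c^3 - 46*c^2 - 100*c + 525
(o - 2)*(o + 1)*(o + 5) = o^3 + 4*o^2 - 7*o - 10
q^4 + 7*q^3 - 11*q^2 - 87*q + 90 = (q - 3)*(q - 1)*(q + 5)*(q + 6)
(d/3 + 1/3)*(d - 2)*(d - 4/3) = d^3/3 - 7*d^2/9 - 2*d/9 + 8/9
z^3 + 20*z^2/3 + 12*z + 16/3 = (z + 2/3)*(z + 2)*(z + 4)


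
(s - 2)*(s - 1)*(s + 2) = s^3 - s^2 - 4*s + 4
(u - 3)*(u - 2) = u^2 - 5*u + 6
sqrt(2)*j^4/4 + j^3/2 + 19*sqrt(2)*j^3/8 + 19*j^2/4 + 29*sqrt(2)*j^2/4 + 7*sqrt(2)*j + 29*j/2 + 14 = (j/2 + 1)*(j + 7/2)*(j + 4)*(sqrt(2)*j/2 + 1)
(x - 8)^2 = x^2 - 16*x + 64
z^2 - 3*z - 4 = (z - 4)*(z + 1)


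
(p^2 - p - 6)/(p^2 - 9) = (p + 2)/(p + 3)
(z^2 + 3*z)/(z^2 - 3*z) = (z + 3)/(z - 3)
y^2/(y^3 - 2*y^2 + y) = y/(y^2 - 2*y + 1)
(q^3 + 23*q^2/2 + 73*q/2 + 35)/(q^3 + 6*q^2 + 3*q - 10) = (2*q^2 + 19*q + 35)/(2*(q^2 + 4*q - 5))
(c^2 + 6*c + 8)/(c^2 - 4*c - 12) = (c + 4)/(c - 6)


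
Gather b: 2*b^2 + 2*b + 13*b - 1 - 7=2*b^2 + 15*b - 8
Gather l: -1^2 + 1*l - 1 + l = 2*l - 2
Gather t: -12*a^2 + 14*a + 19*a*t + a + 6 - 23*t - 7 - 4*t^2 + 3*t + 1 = -12*a^2 + 15*a - 4*t^2 + t*(19*a - 20)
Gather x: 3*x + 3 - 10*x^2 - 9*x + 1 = -10*x^2 - 6*x + 4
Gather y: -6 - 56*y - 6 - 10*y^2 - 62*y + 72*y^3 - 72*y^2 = 72*y^3 - 82*y^2 - 118*y - 12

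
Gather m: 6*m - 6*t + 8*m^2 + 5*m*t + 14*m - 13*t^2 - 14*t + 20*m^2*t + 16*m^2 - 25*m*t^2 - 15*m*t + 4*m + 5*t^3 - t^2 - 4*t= m^2*(20*t + 24) + m*(-25*t^2 - 10*t + 24) + 5*t^3 - 14*t^2 - 24*t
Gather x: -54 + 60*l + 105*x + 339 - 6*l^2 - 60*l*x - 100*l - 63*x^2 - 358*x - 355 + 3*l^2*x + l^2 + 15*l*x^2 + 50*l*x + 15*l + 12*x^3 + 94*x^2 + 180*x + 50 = -5*l^2 - 25*l + 12*x^3 + x^2*(15*l + 31) + x*(3*l^2 - 10*l - 73) - 20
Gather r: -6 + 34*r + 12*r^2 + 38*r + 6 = 12*r^2 + 72*r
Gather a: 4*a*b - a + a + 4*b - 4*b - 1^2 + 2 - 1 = 4*a*b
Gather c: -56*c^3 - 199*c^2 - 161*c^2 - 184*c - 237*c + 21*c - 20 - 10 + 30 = -56*c^3 - 360*c^2 - 400*c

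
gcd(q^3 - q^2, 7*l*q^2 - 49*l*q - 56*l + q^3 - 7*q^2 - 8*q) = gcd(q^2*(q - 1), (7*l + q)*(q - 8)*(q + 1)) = 1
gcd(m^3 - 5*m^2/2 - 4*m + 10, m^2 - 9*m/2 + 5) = m^2 - 9*m/2 + 5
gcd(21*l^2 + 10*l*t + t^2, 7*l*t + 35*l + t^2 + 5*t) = 7*l + t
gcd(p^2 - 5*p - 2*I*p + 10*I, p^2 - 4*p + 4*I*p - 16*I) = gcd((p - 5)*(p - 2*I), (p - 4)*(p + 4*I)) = 1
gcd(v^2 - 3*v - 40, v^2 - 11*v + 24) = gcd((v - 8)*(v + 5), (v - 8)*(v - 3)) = v - 8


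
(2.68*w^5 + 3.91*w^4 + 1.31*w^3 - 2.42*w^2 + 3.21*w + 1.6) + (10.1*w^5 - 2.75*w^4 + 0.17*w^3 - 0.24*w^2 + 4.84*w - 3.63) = 12.78*w^5 + 1.16*w^4 + 1.48*w^3 - 2.66*w^2 + 8.05*w - 2.03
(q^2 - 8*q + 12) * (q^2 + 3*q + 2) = q^4 - 5*q^3 - 10*q^2 + 20*q + 24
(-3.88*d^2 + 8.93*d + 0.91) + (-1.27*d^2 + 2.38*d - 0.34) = -5.15*d^2 + 11.31*d + 0.57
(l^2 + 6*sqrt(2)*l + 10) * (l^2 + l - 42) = l^4 + l^3 + 6*sqrt(2)*l^3 - 32*l^2 + 6*sqrt(2)*l^2 - 252*sqrt(2)*l + 10*l - 420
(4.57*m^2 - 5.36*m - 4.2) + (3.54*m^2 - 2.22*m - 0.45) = 8.11*m^2 - 7.58*m - 4.65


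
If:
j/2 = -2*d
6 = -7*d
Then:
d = -6/7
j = 24/7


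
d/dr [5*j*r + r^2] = 5*j + 2*r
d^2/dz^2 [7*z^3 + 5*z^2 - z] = 42*z + 10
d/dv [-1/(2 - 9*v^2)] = -18*v/(9*v^2 - 2)^2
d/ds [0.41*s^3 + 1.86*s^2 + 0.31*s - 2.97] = 1.23*s^2 + 3.72*s + 0.31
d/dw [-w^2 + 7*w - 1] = 7 - 2*w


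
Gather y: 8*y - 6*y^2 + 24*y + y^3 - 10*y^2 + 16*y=y^3 - 16*y^2 + 48*y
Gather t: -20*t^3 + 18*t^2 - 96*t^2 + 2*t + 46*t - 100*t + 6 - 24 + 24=-20*t^3 - 78*t^2 - 52*t + 6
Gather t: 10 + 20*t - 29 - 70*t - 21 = -50*t - 40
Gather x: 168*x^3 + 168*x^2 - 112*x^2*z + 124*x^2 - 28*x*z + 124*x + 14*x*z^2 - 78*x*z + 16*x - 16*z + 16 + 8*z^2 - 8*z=168*x^3 + x^2*(292 - 112*z) + x*(14*z^2 - 106*z + 140) + 8*z^2 - 24*z + 16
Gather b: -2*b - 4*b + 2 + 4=6 - 6*b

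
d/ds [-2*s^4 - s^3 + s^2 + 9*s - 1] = -8*s^3 - 3*s^2 + 2*s + 9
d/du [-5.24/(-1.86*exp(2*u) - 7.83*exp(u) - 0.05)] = (-19.4928*exp(u) - 41.0292)*exp(u)/(1.86*exp(2*u) + 7.83*exp(u) + 0.05)^2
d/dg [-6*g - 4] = -6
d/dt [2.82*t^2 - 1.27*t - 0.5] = 5.64*t - 1.27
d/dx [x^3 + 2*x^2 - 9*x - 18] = 3*x^2 + 4*x - 9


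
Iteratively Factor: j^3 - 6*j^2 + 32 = (j - 4)*(j^2 - 2*j - 8) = (j - 4)*(j + 2)*(j - 4)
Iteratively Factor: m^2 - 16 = (m - 4)*(m + 4)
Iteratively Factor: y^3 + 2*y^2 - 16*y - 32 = (y + 2)*(y^2 - 16) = (y - 4)*(y + 2)*(y + 4)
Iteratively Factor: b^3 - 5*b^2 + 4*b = (b)*(b^2 - 5*b + 4) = b*(b - 4)*(b - 1)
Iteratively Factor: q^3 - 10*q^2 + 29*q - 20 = (q - 1)*(q^2 - 9*q + 20) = (q - 5)*(q - 1)*(q - 4)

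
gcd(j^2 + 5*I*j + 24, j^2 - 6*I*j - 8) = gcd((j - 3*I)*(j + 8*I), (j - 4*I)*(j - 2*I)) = 1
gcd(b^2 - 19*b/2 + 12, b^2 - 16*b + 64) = b - 8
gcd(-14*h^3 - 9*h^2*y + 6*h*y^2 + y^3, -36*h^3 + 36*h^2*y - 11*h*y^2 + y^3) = -2*h + y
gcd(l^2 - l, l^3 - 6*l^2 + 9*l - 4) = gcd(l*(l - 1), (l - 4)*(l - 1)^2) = l - 1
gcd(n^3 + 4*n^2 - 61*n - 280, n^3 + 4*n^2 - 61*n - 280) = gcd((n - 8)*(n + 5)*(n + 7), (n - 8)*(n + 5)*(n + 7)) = n^3 + 4*n^2 - 61*n - 280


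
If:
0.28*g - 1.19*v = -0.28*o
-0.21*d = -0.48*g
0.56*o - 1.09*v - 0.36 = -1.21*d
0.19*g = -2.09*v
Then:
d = 0.39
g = 0.17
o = -0.24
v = -0.02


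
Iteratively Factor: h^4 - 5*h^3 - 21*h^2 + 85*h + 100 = (h - 5)*(h^3 - 21*h - 20) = (h - 5)*(h + 4)*(h^2 - 4*h - 5) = (h - 5)^2*(h + 4)*(h + 1)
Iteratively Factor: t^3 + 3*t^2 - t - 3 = (t + 3)*(t^2 - 1) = (t - 1)*(t + 3)*(t + 1)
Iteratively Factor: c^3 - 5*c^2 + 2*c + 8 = (c + 1)*(c^2 - 6*c + 8) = (c - 4)*(c + 1)*(c - 2)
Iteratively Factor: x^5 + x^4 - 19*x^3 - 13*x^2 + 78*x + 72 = (x + 2)*(x^4 - x^3 - 17*x^2 + 21*x + 36) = (x + 1)*(x + 2)*(x^3 - 2*x^2 - 15*x + 36) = (x - 3)*(x + 1)*(x + 2)*(x^2 + x - 12) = (x - 3)^2*(x + 1)*(x + 2)*(x + 4)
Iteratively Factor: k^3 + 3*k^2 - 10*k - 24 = (k - 3)*(k^2 + 6*k + 8) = (k - 3)*(k + 4)*(k + 2)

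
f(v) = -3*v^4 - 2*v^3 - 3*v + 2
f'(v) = -12*v^3 - 6*v^2 - 3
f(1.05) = -7.11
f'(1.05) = -23.51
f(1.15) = -9.74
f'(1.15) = -29.19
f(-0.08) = 2.24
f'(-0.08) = -3.03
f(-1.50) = -1.94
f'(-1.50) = 24.00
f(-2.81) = -132.24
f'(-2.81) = 215.88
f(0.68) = -1.31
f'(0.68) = -9.55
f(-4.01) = -632.72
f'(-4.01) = 674.29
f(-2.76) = -121.75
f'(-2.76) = 203.59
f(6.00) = -4336.00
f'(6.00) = -2811.00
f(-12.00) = -58714.00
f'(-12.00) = 19869.00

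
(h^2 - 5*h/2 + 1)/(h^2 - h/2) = (h - 2)/h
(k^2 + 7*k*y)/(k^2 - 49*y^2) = k/(k - 7*y)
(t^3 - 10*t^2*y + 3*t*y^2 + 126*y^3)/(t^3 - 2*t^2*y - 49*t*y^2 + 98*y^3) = (-t^2 + 3*t*y + 18*y^2)/(-t^2 - 5*t*y + 14*y^2)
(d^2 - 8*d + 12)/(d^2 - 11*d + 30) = (d - 2)/(d - 5)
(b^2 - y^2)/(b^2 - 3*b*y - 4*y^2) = (-b + y)/(-b + 4*y)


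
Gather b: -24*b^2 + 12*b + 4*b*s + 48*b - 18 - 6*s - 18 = -24*b^2 + b*(4*s + 60) - 6*s - 36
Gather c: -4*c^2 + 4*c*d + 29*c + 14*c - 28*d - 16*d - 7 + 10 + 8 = -4*c^2 + c*(4*d + 43) - 44*d + 11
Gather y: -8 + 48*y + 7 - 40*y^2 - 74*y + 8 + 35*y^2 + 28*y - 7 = -5*y^2 + 2*y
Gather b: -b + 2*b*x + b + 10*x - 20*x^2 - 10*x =2*b*x - 20*x^2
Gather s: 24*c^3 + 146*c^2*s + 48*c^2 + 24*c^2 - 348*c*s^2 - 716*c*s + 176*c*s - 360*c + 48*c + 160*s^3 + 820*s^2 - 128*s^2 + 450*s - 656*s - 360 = 24*c^3 + 72*c^2 - 312*c + 160*s^3 + s^2*(692 - 348*c) + s*(146*c^2 - 540*c - 206) - 360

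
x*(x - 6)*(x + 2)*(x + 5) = x^4 + x^3 - 32*x^2 - 60*x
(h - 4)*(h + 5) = h^2 + h - 20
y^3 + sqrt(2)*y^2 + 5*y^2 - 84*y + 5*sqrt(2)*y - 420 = (y + 5)*(y - 6*sqrt(2))*(y + 7*sqrt(2))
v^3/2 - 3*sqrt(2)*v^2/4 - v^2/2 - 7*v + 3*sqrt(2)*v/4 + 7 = (v/2 + sqrt(2))*(v - 1)*(v - 7*sqrt(2)/2)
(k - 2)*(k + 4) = k^2 + 2*k - 8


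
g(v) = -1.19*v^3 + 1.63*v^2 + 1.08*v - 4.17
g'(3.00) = -21.27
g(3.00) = -18.39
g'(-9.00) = -317.43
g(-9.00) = 985.65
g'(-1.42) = -10.75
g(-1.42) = 0.99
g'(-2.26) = -24.52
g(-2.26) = 15.45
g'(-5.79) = -137.48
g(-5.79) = 275.21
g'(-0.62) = -2.31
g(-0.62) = -3.93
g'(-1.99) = -19.54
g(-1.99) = 9.51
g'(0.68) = 1.65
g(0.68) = -3.06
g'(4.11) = -45.83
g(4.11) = -54.81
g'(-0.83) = -4.09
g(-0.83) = -3.26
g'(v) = -3.57*v^2 + 3.26*v + 1.08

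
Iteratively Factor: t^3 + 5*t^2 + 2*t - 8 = (t + 2)*(t^2 + 3*t - 4) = (t + 2)*(t + 4)*(t - 1)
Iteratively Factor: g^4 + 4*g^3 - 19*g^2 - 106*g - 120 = (g + 4)*(g^3 - 19*g - 30) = (g - 5)*(g + 4)*(g^2 + 5*g + 6) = (g - 5)*(g + 3)*(g + 4)*(g + 2)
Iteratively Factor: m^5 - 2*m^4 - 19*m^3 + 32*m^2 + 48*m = (m + 4)*(m^4 - 6*m^3 + 5*m^2 + 12*m) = (m - 4)*(m + 4)*(m^3 - 2*m^2 - 3*m) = m*(m - 4)*(m + 4)*(m^2 - 2*m - 3) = m*(m - 4)*(m - 3)*(m + 4)*(m + 1)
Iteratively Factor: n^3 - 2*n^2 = (n)*(n^2 - 2*n) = n*(n - 2)*(n)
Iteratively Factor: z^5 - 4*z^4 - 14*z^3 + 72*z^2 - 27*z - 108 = (z - 3)*(z^4 - z^3 - 17*z^2 + 21*z + 36) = (z - 3)*(z + 4)*(z^3 - 5*z^2 + 3*z + 9) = (z - 3)^2*(z + 4)*(z^2 - 2*z - 3) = (z - 3)^2*(z + 1)*(z + 4)*(z - 3)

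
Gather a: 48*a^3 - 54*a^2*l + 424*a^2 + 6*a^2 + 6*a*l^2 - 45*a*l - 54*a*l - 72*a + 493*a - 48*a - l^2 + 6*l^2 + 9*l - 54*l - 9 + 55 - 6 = 48*a^3 + a^2*(430 - 54*l) + a*(6*l^2 - 99*l + 373) + 5*l^2 - 45*l + 40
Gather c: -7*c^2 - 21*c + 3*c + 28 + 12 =-7*c^2 - 18*c + 40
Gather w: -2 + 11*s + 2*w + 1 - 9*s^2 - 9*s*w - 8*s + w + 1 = -9*s^2 + 3*s + w*(3 - 9*s)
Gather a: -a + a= 0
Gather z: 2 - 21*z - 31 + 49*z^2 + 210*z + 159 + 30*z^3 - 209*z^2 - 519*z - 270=30*z^3 - 160*z^2 - 330*z - 140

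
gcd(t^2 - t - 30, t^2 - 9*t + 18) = t - 6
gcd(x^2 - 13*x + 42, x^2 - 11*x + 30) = x - 6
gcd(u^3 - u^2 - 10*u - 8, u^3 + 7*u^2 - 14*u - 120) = u - 4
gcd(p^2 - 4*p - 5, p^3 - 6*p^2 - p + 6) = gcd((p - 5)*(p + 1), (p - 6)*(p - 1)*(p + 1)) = p + 1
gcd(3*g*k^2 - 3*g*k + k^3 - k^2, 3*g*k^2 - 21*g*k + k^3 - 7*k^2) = 3*g*k + k^2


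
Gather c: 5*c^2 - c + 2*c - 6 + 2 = 5*c^2 + c - 4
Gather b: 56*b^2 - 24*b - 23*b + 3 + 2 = 56*b^2 - 47*b + 5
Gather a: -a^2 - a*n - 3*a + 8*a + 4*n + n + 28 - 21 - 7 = -a^2 + a*(5 - n) + 5*n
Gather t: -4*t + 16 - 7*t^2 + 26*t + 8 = -7*t^2 + 22*t + 24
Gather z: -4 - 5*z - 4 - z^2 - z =-z^2 - 6*z - 8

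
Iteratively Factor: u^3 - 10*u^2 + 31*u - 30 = (u - 3)*(u^2 - 7*u + 10) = (u - 5)*(u - 3)*(u - 2)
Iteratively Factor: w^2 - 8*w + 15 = (w - 5)*(w - 3)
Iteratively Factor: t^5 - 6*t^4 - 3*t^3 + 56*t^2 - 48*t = (t - 4)*(t^4 - 2*t^3 - 11*t^2 + 12*t) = t*(t - 4)*(t^3 - 2*t^2 - 11*t + 12) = t*(t - 4)*(t - 1)*(t^2 - t - 12) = t*(t - 4)*(t - 1)*(t + 3)*(t - 4)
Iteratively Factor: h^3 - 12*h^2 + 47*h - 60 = (h - 5)*(h^2 - 7*h + 12) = (h - 5)*(h - 3)*(h - 4)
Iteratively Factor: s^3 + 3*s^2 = (s)*(s^2 + 3*s) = s*(s + 3)*(s)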